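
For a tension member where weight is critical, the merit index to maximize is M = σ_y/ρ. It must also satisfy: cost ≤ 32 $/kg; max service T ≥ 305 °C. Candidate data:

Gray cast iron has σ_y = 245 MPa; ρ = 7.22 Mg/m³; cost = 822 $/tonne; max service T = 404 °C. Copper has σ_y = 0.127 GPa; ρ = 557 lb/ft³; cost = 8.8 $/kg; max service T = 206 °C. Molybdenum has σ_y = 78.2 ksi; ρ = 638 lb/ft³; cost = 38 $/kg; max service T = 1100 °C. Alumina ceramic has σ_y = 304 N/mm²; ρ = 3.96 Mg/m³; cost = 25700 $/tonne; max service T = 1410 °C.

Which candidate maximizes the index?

Screen on constraints: cost ≤ 32 $/kg; max service T ≥ 305 °C. Survivors: gray cast iron, alumina ceramic.
After converting to SI:
  gray cast iron: σ_y = 245.0 MPa, ρ = 7220 kg/m³
  alumina ceramic: σ_y = 304.0 MPa, ρ = 3960 kg/m³
  alumina ceramic: M = 76.8 kN·m/kg
  gray cast iron: M = 33.9 kN·m/kg
Highest index: alumina ceramic.

alumina ceramic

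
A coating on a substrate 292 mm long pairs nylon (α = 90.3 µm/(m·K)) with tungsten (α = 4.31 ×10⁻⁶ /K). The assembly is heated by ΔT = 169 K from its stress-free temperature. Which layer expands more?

α(nylon) = 90.3×10⁻⁶/K vs α(tungsten) = 4.31×10⁻⁶/K.
Higher α expands more for the same ΔT: nylon.

nylon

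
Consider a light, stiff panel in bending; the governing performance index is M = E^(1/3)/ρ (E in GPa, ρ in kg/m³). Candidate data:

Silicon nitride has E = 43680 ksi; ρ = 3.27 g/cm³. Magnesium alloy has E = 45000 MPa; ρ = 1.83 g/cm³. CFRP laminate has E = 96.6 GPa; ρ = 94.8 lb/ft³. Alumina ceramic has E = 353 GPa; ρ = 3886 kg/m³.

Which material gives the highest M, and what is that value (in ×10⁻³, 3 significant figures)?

Convert each candidate to consistent units, then evaluate M:
  silicon nitride: E = 301.2 GPa, ρ = 3270 kg/m³
  magnesium alloy: E = 45.00 GPa, ρ = 1830 kg/m³
  CFRP laminate: E = 96.60 GPa, ρ = 1519 kg/m³
  alumina ceramic: E = 353.0 GPa, ρ = 3886 kg/m³
  CFRP laminate: M = 3.02×10⁻³
  silicon nitride: M = 2.05×10⁻³
  magnesium alloy: M = 1.94×10⁻³
  alumina ceramic: M = 1.82×10⁻³
The maximum is for CFRP laminate.

CFRP laminate, M = 3.02×10⁻³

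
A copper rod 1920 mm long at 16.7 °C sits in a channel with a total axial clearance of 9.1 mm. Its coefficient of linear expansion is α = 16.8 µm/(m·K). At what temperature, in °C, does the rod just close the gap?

299 °C

α·L₀·ΔT = 9.1 mm ⇒ ΔT = 9.1 / (16.8×10⁻⁶ × 1920.0) = 282.1 K.
T = 16.7 + 282.1 = 298.8 °C.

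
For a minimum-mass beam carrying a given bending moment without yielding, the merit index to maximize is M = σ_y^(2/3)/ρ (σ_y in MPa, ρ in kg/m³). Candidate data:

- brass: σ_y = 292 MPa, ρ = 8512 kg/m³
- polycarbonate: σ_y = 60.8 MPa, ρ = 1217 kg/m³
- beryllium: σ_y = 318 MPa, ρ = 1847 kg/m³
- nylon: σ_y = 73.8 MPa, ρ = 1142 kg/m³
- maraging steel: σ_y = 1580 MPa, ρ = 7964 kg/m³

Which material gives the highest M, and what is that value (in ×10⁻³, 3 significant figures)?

Computing M directly (units already consistent):
  beryllium: M = 25.2×10⁻³
  maraging steel: M = 17.0×10⁻³
  nylon: M = 15.4×10⁻³
  polycarbonate: M = 12.7×10⁻³
  brass: M = 5.17×10⁻³
Highest index: beryllium.

beryllium, M = 25.2×10⁻³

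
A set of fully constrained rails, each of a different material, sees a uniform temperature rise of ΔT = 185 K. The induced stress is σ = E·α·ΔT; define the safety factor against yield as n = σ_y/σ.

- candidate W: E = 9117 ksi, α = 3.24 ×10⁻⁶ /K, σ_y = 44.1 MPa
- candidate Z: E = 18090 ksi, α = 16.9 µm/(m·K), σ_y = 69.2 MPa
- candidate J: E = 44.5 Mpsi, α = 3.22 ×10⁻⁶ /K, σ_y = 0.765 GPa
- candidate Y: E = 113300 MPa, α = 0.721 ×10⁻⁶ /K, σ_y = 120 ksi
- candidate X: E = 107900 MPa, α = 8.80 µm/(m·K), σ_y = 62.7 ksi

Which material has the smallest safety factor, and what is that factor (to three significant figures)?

Converting E to GPa, α to ×10⁻⁶/K, σ_y to MPa, then σ and n for each:
  candidate W: E = 62.86, α = 3.24, σ_y = 44.10 → σ = 37.7 MPa, n = 1.17
  candidate Z: E = 124.7, α = 16.9, σ_y = 69.20 → σ = 390 MPa, n = 0.177
  candidate J: E = 306.8, α = 3.22, σ_y = 765.0 → σ = 183 MPa, n = 4.19
  candidate Y: E = 113.3, α = 0.721, σ_y = 827.4 → σ = 15.1 MPa, n = 54.7
  candidate X: E = 107.9, α = 8.80, σ_y = 432.3 → σ = 176 MPa, n = 2.46
The minimum is candidate Z at n = 0.177.

candidate Z, n = 0.177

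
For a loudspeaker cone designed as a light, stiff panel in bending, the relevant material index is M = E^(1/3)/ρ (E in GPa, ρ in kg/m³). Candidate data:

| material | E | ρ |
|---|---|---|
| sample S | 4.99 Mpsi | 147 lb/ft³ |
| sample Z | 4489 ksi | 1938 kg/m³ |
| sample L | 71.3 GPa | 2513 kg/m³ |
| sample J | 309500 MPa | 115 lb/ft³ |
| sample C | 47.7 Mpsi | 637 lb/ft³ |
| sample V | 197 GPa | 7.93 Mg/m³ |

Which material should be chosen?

sample J

In SI units:
  sample S: E = 34.40 GPa, ρ = 2355 kg/m³
  sample Z: E = 30.95 GPa, ρ = 1938 kg/m³
  sample L: E = 71.30 GPa, ρ = 2513 kg/m³
  sample J: E = 309.5 GPa, ρ = 1842 kg/m³
  sample C: E = 328.9 GPa, ρ = 10200 kg/m³
  sample V: E = 197.0 GPa, ρ = 7930 kg/m³
  sample J: M = 3.67×10⁻³
  sample L: M = 1.65×10⁻³
  sample Z: M = 1.62×10⁻³
  sample S: M = 1.38×10⁻³
  sample V: M = 0.734×10⁻³
  sample C: M = 0.676×10⁻³
Sample J has the largest M.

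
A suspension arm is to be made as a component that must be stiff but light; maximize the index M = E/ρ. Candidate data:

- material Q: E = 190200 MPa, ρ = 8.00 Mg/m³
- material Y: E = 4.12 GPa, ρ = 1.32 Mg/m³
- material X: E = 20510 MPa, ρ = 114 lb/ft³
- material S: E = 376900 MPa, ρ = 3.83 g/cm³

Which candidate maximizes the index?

Putting every candidate on a common basis:
  material Q: E = 190.2 GPa, ρ = 8000 kg/m³
  material Y: E = 4.120 GPa, ρ = 1320 kg/m³
  material X: E = 20.51 GPa, ρ = 1826 kg/m³
  material S: E = 376.9 GPa, ρ = 3830 kg/m³
  material S: M = 98.4 MN·m/kg
  material Q: M = 23.8 MN·m/kg
  material X: M = 11.2 MN·m/kg
  material Y: M = 3.12 MN·m/kg
The maximum is for material S.

material S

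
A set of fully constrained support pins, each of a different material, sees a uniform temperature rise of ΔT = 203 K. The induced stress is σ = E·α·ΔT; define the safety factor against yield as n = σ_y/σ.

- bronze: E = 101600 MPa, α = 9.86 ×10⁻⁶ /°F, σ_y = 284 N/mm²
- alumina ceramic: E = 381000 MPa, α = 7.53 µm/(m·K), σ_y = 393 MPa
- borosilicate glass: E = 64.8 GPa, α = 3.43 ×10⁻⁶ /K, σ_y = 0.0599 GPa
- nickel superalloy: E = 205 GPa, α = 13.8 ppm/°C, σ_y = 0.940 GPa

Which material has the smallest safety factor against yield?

Per material, after unit conversion:
  bronze: E = 101.6, α = 17.7, σ_y = 284.0 → σ = 366 MPa, n = 0.776
  alumina ceramic: E = 381.0, α = 7.53, σ_y = 393.0 → σ = 582 MPa, n = 0.675
  borosilicate glass: E = 64.80, α = 3.43, σ_y = 59.90 → σ = 45.1 MPa, n = 1.33
  nickel superalloy: E = 205.0, α = 13.8, σ_y = 940.0 → σ = 574 MPa, n = 1.64
Smallest n: alumina ceramic with n = 0.675.

alumina ceramic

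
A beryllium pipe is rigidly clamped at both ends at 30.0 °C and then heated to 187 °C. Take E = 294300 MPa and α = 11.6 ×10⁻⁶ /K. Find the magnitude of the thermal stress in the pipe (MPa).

536 MPa

E = 294300 MPa = 294.3 GPa.
ΔT = 157.0 K. Constrained thermal stress σ = E·α·ΔT = 294.3×10³ MPa × 11.6×10⁻⁶ × 157.0 = 536 MPa (compressive).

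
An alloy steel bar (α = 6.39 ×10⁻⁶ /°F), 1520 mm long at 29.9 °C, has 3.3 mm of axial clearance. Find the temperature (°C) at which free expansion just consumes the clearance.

α = 6.39×10⁻⁶/°F × 9/5 = 11.5×10⁻⁶/K.
α·L₀·ΔT = 3.3 mm ⇒ ΔT = 3.3 / (11.5×10⁻⁶ × 1520.0) = 188.8 K.
T = 29.9 + 188.8 = 218.7 °C.

219 °C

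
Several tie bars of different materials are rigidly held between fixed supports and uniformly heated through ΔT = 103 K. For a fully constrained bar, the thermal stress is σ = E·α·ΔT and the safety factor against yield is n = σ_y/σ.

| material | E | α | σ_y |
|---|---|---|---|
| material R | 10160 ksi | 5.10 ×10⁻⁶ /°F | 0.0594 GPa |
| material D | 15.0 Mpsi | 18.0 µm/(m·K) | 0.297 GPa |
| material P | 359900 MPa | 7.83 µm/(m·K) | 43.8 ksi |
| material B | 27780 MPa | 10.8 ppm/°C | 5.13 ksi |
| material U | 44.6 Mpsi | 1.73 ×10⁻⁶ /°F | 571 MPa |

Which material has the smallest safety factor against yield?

material R

Per material, after unit conversion:
  material R: E = 70.05, α = 9.18, σ_y = 59.40 → σ = 66.2 MPa, n = 0.897
  material D: E = 103.4, α = 18.0, σ_y = 297.0 → σ = 192 MPa, n = 1.55
  material P: E = 359.9, α = 7.83, σ_y = 302.0 → σ = 290 MPa, n = 1.04
  material B: E = 27.78, α = 10.8, σ_y = 35.37 → σ = 30.9 MPa, n = 1.14
  material U: E = 307.5, α = 3.11, σ_y = 571.0 → σ = 98.6 MPa, n = 5.79
The minimum is material R at n = 0.897.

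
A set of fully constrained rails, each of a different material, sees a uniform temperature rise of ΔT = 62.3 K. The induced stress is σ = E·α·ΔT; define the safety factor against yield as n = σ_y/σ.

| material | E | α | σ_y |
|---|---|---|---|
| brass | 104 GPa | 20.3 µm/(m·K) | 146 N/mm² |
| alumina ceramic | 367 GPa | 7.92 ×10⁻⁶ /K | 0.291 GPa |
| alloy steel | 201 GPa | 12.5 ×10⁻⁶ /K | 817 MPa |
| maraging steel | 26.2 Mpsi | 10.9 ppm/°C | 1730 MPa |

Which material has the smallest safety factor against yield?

brass

With everything in SI (GPa, ×10⁻⁶/K, MPa):
  brass: E = 104.0, α = 20.3, σ_y = 146.0 → σ = 132 MPa, n = 1.11
  alumina ceramic: E = 367.0, α = 7.92, σ_y = 291.0 → σ = 181 MPa, n = 1.61
  alloy steel: E = 201.0, α = 12.5, σ_y = 817.0 → σ = 157 MPa, n = 5.22
  maraging steel: E = 180.6, α = 10.9, σ_y = 1730 → σ = 123 MPa, n = 14.1
The minimum is brass at n = 1.11.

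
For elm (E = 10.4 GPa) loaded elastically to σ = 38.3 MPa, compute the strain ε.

3.68×10⁻³

ε = σ/E = 38.3 / 10400 = 3.68×10⁻³.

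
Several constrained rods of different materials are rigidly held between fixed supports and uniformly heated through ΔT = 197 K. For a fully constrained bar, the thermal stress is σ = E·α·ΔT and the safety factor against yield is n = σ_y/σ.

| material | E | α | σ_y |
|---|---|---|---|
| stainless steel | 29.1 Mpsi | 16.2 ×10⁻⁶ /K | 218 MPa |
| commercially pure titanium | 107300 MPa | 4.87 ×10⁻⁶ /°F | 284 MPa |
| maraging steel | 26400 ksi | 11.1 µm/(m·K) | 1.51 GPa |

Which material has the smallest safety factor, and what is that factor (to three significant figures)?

stainless steel, n = 0.340

With everything in SI (GPa, ×10⁻⁶/K, MPa):
  stainless steel: E = 200.6, α = 16.2, σ_y = 218.0 → σ = 640 MPa, n = 0.340
  commercially pure titanium: E = 107.3, α = 8.77, σ_y = 284.0 → σ = 185 MPa, n = 1.53
  maraging steel: E = 182.0, α = 11.1, σ_y = 1510 → σ = 398 MPa, n = 3.79
The minimum is stainless steel at n = 0.340.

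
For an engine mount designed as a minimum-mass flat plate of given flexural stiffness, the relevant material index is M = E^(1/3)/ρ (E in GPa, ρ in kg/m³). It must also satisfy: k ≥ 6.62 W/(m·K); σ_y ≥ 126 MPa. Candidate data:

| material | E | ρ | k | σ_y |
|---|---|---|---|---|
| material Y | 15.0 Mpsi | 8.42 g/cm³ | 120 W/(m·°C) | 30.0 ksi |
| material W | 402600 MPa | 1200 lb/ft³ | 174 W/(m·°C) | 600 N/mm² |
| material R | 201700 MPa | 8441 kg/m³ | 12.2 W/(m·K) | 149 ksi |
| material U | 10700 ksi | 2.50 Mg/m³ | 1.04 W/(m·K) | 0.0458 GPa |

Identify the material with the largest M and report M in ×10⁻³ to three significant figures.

Screen on constraints: k ≥ 6.62 W/(m·K); σ_y ≥ 126 MPa. Survivors: material Y, material W, material R.
Putting every candidate on a common basis:
  material Y: E = 103.4 GPa, ρ = 8420 kg/m³
  material W: E = 402.6 GPa, ρ = 19220 kg/m³
  material R: E = 201.7 GPa, ρ = 8441 kg/m³
  material R: M = 0.695×10⁻³
  material Y: M = 0.557×10⁻³
  material W: M = 0.384×10⁻³
The maximum is for material R.

material R, M = 0.695×10⁻³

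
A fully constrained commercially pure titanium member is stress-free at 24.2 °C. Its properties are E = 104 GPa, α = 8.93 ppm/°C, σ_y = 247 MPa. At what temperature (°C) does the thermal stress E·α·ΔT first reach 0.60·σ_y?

184 °C

E·α·ΔT = 148.2 MPa ⇒ ΔT = 148.2 / (104.0×10³ × 8.93×10⁻⁶) = 159.6 K.
T = 24.2 + 159.6 = 183.8 °C.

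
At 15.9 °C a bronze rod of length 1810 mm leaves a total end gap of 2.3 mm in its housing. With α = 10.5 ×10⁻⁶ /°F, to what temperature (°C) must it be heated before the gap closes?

α = 10.5×10⁻⁶/°F × 9/5 = 18.9×10⁻⁶/K.
α·L₀·ΔT = 2.3 mm ⇒ ΔT = 2.3 / (18.9×10⁻⁶ × 1810.0) = 67.23 K.
T = 15.9 + 67.23 = 83.13 °C.

83.1 °C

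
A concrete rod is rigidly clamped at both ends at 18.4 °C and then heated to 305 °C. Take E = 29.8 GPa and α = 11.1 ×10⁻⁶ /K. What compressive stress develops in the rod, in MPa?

ΔT = 286.6 K. Constrained thermal stress σ = E·α·ΔT = 29.80×10³ MPa × 11.1×10⁻⁶ × 286.6 = 94.8 MPa (compressive).

94.8 MPa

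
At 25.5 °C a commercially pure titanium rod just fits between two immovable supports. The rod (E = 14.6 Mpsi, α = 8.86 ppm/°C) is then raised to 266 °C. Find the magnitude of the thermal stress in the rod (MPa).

214 MPa

E = 14.6 Mpsi = 100.7 GPa.
ΔT = 240.5 K. Constrained thermal stress σ = E·α·ΔT = 100.7×10³ MPa × 8.86×10⁻⁶ × 240.5 = 214 MPa (compressive).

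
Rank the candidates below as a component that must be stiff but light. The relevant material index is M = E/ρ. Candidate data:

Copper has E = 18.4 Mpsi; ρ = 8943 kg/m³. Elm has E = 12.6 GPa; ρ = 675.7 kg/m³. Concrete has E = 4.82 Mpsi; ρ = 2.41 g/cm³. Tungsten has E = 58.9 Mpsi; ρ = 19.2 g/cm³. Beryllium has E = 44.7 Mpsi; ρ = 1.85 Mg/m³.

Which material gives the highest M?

beryllium

Convert each candidate to consistent units, then evaluate M:
  copper: E = 126.9 GPa, ρ = 8943 kg/m³
  elm: E = 12.60 GPa, ρ = 675.7 kg/m³
  concrete: E = 33.23 GPa, ρ = 2410 kg/m³
  tungsten: E = 406.1 GPa, ρ = 19200 kg/m³
  beryllium: E = 308.2 GPa, ρ = 1850 kg/m³
  beryllium: M = 167 MN·m/kg
  tungsten: M = 21.2 MN·m/kg
  elm: M = 18.6 MN·m/kg
  copper: M = 14.2 MN·m/kg
  concrete: M = 13.8 MN·m/kg
The maximum is for beryllium.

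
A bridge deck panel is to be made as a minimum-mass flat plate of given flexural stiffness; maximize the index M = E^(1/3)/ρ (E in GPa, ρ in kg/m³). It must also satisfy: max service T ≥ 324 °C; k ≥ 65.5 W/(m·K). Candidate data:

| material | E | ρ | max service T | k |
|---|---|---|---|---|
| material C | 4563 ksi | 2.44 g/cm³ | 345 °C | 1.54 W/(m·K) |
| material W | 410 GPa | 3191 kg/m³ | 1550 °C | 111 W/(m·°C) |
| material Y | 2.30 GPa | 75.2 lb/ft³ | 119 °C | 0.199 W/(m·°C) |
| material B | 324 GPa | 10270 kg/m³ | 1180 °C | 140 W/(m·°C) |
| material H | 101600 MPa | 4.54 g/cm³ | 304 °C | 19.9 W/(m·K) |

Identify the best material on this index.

Screen on constraints: max service T ≥ 324 °C; k ≥ 65.5 W/(m·K). Survivors: material W, material B.
Convert each candidate to consistent units, then evaluate M:
  material W: E = 410.0 GPa, ρ = 3191 kg/m³
  material B: E = 324.0 GPa, ρ = 10270 kg/m³
  material W: M = 2.33×10⁻³
  material B: M = 0.669×10⁻³
Highest index: material W.

material W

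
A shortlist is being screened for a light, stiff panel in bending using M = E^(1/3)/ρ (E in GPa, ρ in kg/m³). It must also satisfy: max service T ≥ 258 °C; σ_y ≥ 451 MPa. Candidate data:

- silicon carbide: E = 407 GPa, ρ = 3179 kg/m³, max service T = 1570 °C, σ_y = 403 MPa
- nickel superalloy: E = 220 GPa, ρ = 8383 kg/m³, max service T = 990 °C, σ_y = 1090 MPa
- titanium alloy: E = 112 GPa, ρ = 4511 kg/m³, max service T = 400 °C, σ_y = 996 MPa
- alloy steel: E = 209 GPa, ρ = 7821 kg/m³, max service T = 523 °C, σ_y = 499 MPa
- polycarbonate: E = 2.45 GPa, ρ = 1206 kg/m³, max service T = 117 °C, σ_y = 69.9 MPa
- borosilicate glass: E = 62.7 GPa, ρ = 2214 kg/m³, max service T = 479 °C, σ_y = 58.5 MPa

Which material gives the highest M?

titanium alloy

Screen on constraints: max service T ≥ 258 °C; σ_y ≥ 451 MPa. Survivors: nickel superalloy, titanium alloy, alloy steel.
Computing M directly (units already consistent):
  titanium alloy: M = 1.07×10⁻³
  alloy steel: M = 0.759×10⁻³
  nickel superalloy: M = 0.720×10⁻³
Titanium alloy has the largest M.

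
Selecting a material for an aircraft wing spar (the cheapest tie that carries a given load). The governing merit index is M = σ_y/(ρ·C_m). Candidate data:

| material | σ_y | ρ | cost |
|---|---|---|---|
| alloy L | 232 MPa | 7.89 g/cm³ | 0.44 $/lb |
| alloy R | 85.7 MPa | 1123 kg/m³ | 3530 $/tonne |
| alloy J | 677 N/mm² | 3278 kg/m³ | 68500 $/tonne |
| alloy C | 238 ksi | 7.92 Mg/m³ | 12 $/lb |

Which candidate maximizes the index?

alloy L

In SI units:
  alloy L: σ_y = 232.0 MPa, ρ = 7890 kg/m³, cost = 0.9700 $/kg
  alloy R: σ_y = 85.70 MPa, ρ = 1123 kg/m³, cost = 3.530 $/kg
  alloy J: σ_y = 677.0 MPa, ρ = 3278 kg/m³, cost = 68.50 $/kg
  alloy C: σ_y = 1641 MPa, ρ = 7920 kg/m³, cost = 26.46 $/kg
  alloy L: M = 30.3 kN·m per $
  alloy R: M = 21.6 kN·m per $
  alloy C: M = 7.83 kN·m per $
  alloy J: M = 3.02 kN·m per $
The maximum is for alloy L.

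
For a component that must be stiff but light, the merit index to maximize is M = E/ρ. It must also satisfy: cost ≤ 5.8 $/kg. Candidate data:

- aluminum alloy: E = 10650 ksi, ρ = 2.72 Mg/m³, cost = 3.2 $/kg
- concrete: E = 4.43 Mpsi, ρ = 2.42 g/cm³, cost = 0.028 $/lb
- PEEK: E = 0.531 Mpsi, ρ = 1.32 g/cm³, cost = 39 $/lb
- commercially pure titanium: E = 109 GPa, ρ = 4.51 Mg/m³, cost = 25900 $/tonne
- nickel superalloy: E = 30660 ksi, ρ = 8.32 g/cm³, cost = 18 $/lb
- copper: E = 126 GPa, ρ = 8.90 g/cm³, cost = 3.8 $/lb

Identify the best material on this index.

aluminum alloy

Screen on constraints: cost ≤ 5.8 $/kg. Survivors: aluminum alloy, concrete.
Convert each candidate to consistent units, then evaluate M:
  aluminum alloy: E = 73.43 GPa, ρ = 2720 kg/m³
  concrete: E = 30.54 GPa, ρ = 2420 kg/m³
  aluminum alloy: M = 27.0 MN·m/kg
  concrete: M = 12.6 MN·m/kg
Highest index: aluminum alloy.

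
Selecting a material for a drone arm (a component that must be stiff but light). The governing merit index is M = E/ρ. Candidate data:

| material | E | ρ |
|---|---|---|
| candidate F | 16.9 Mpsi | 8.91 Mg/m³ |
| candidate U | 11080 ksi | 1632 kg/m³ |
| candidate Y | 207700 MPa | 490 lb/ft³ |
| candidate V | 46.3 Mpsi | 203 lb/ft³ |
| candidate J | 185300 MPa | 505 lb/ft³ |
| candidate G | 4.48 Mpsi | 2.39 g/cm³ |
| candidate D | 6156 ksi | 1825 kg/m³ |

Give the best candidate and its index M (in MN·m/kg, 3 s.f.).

candidate V, M = 98.2 MN·m/kg

Normalizing units and computing the index:
  candidate F: E = 116.5 GPa, ρ = 8910 kg/m³
  candidate U: E = 76.39 GPa, ρ = 1632 kg/m³
  candidate Y: E = 207.7 GPa, ρ = 7849 kg/m³
  candidate V: E = 319.2 GPa, ρ = 3252 kg/m³
  candidate J: E = 185.3 GPa, ρ = 8089 kg/m³
  candidate G: E = 30.89 GPa, ρ = 2390 kg/m³
  candidate D: E = 42.44 GPa, ρ = 1825 kg/m³
  candidate V: M = 98.2 MN·m/kg
  candidate U: M = 46.8 MN·m/kg
  candidate Y: M = 26.5 MN·m/kg
  candidate D: M = 23.3 MN·m/kg
  candidate J: M = 22.9 MN·m/kg
  candidate F: M = 13.1 MN·m/kg
  candidate G: M = 12.9 MN·m/kg
Candidate V has the largest M.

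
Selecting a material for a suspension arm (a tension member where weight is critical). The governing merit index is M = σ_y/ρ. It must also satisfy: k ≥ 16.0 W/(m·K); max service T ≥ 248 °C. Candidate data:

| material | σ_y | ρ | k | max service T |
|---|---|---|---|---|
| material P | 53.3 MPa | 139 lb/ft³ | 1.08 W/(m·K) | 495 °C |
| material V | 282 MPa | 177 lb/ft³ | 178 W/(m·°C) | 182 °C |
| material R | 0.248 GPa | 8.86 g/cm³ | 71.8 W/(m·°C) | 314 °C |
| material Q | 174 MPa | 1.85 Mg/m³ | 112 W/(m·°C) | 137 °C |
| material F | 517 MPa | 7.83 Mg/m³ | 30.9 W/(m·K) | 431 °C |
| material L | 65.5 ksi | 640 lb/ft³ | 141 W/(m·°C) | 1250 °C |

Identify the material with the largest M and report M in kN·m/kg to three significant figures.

Screen on constraints: k ≥ 16.0 W/(m·K); max service T ≥ 248 °C. Survivors: material R, material F, material L.
Putting every candidate on a common basis:
  material R: σ_y = 248.0 MPa, ρ = 8860 kg/m³
  material F: σ_y = 517.0 MPa, ρ = 7830 kg/m³
  material L: σ_y = 451.6 MPa, ρ = 10250 kg/m³
  material F: M = 66.0 kN·m/kg
  material L: M = 44.1 kN·m/kg
  material R: M = 28.0 kN·m/kg
Material F ranks first.

material F, M = 66.0 kN·m/kg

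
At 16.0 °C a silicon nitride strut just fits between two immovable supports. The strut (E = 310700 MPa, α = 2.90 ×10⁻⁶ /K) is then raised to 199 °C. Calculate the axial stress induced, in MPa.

E = 310700 MPa = 310.7 GPa.
ΔT = 183.0 K. Constrained thermal stress σ = E·α·ΔT = 310.7×10³ MPa × 2.90×10⁻⁶ × 183.0 = 165 MPa (compressive).

165 MPa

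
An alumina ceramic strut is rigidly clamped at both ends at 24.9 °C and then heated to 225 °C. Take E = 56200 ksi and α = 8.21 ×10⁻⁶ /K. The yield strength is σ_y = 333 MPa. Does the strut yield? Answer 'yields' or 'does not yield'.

yields

E = 56200 ksi = 387.5 GPa.
ΔT = 200.1 K. Constrained thermal stress σ = E·α·ΔT = 387.5×10³ MPa × 8.21×10⁻⁶ × 200.1 = 637 MPa (compressive).
Compare to σ_y = 333 MPa: σ ≥ σ_y, so it yields.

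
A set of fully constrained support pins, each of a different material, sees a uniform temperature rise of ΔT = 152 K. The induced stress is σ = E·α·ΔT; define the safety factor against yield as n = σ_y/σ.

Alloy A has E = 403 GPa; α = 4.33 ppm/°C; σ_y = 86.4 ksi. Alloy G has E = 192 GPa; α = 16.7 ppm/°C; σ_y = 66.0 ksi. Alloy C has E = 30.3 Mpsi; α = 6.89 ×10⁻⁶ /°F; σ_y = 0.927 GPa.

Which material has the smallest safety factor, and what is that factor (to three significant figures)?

In consistent units (E in GPa, α in ×10⁻⁶/K, σ_y in MPa):
  alloy A: E = 403.0, α = 4.33, σ_y = 595.7 → σ = 265 MPa, n = 2.25
  alloy G: E = 192.0, α = 16.7, σ_y = 455.1 → σ = 487 MPa, n = 0.934
  alloy C: E = 208.9, α = 12.4, σ_y = 927.0 → σ = 394 MPa, n = 2.35
Smallest n: alloy G with n = 0.934.

alloy G, n = 0.934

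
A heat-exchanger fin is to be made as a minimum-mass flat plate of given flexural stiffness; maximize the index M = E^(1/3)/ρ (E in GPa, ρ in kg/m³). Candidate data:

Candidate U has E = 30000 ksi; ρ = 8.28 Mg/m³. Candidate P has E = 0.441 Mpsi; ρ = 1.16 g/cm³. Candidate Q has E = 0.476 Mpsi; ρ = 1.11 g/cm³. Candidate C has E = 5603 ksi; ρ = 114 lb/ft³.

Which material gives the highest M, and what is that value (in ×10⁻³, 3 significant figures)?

candidate C, M = 1.85×10⁻³

Convert each candidate to consistent units, then evaluate M:
  candidate U: E = 206.8 GPa, ρ = 8280 kg/m³
  candidate P: E = 3.041 GPa, ρ = 1160 kg/m³
  candidate Q: E = 3.282 GPa, ρ = 1110 kg/m³
  candidate C: E = 38.63 GPa, ρ = 1826 kg/m³
  candidate C: M = 1.85×10⁻³
  candidate Q: M = 1.34×10⁻³
  candidate P: M = 1.25×10⁻³
  candidate U: M = 0.714×10⁻³
The maximum is for candidate C.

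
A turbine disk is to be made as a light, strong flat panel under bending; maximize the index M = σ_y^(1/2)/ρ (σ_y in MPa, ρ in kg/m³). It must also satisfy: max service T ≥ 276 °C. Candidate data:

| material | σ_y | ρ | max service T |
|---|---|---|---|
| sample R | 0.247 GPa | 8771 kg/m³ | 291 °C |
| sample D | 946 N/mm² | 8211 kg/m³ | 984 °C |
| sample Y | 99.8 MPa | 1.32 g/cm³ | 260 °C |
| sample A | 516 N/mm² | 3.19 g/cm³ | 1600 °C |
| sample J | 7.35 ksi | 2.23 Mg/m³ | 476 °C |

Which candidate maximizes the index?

Screen on constraints: max service T ≥ 276 °C. Survivors: sample R, sample D, sample A, sample J.
Normalizing units and computing the index:
  sample R: σ_y = 247.0 MPa, ρ = 8771 kg/m³
  sample D: σ_y = 946.0 MPa, ρ = 8211 kg/m³
  sample A: σ_y = 516.0 MPa, ρ = 3190 kg/m³
  sample J: σ_y = 50.68 MPa, ρ = 2230 kg/m³
  sample A: M = 7.12×10⁻³
  sample D: M = 3.75×10⁻³
  sample J: M = 3.19×10⁻³
  sample R: M = 1.79×10⁻³
Highest index: sample A.

sample A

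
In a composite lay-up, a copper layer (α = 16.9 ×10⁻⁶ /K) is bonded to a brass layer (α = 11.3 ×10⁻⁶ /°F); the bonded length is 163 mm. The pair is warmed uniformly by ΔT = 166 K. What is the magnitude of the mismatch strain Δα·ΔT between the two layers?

5.71×10⁻⁴

brass: α = 11.3×10⁻⁶/°F × 9/5 = 20.3×10⁻⁶/K.
Δα = |16.9 − 20.3|×10⁻⁶/K = 3.44×10⁻⁶/K.
Mismatch strain = Δα·ΔT = 3.44×10⁻⁶ × 166.0 = 5.71×10⁻⁴.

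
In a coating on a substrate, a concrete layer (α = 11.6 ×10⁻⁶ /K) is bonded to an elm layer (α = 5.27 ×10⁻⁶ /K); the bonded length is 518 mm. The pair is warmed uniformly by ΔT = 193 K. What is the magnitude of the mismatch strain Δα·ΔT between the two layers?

Δα = |11.6 − 5.27|×10⁻⁶/K = 6.33×10⁻⁶/K.
Mismatch strain = Δα·ΔT = 6.33×10⁻⁶ × 193.0 = 1.22×10⁻³.

1.22×10⁻³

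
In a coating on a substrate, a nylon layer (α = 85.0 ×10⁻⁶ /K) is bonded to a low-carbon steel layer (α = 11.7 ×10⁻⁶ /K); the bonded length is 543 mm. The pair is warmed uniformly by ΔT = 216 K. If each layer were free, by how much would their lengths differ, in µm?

8600 µm

Δα = |85.0 − 11.7|×10⁻⁶/K = 73.3×10⁻⁶/K.
ΔL_mismatch = Δα·L·ΔT = 73.3×10⁻⁶ × 543.0 mm × 216.0 K = 8600 µm.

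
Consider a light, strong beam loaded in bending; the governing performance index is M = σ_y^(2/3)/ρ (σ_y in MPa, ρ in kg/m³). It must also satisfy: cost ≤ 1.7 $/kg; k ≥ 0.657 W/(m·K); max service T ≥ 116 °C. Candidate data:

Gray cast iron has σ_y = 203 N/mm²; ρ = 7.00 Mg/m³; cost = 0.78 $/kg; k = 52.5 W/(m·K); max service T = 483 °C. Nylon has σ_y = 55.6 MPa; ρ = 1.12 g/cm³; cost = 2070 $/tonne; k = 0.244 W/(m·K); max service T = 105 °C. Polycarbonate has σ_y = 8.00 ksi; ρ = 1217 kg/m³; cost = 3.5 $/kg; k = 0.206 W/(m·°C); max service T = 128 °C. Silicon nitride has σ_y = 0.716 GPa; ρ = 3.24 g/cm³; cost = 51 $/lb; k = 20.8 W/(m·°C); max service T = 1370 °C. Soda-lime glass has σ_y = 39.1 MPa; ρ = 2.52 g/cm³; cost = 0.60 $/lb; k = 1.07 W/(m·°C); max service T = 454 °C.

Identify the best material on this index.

Screen on constraints: cost ≤ 1.7 $/kg; k ≥ 0.657 W/(m·K); max service T ≥ 116 °C. Survivors: gray cast iron, soda-lime glass.
Convert each candidate to consistent units, then evaluate M:
  gray cast iron: σ_y = 203.0 MPa, ρ = 7000 kg/m³
  soda-lime glass: σ_y = 39.10 MPa, ρ = 2520 kg/m³
  gray cast iron: M = 4.93×10⁻³
  soda-lime glass: M = 4.57×10⁻³
Highest index: gray cast iron.

gray cast iron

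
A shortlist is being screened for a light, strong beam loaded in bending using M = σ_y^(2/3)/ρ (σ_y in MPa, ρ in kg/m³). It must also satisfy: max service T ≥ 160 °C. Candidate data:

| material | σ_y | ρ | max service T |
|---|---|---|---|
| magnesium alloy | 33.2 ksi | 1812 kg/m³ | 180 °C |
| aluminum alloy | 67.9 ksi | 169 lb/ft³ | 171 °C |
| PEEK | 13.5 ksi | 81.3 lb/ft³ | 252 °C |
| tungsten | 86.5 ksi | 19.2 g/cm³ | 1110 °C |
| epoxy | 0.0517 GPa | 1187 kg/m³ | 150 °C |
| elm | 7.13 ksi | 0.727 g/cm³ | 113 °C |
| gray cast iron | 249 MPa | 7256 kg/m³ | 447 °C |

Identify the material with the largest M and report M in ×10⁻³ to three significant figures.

aluminum alloy, M = 22.3×10⁻³

Screen on constraints: max service T ≥ 160 °C. Survivors: magnesium alloy, aluminum alloy, PEEK, tungsten, gray cast iron.
Normalizing units and computing the index:
  magnesium alloy: σ_y = 228.9 MPa, ρ = 1812 kg/m³
  aluminum alloy: σ_y = 468.2 MPa, ρ = 2707 kg/m³
  PEEK: σ_y = 93.08 MPa, ρ = 1302 kg/m³
  tungsten: σ_y = 596.4 MPa, ρ = 19200 kg/m³
  gray cast iron: σ_y = 249.0 MPa, ρ = 7256 kg/m³
  aluminum alloy: M = 22.3×10⁻³
  magnesium alloy: M = 20.7×10⁻³
  PEEK: M = 15.8×10⁻³
  gray cast iron: M = 5.45×10⁻³
  tungsten: M = 3.69×10⁻³
Highest index: aluminum alloy.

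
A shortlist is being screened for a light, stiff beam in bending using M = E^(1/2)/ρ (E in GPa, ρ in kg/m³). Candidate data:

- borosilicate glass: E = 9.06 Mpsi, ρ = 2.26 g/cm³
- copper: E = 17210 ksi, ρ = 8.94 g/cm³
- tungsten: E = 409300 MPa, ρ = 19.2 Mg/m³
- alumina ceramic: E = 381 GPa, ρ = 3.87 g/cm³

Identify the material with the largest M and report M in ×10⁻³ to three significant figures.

Normalizing units and computing the index:
  borosilicate glass: E = 62.47 GPa, ρ = 2260 kg/m³
  copper: E = 118.7 GPa, ρ = 8940 kg/m³
  tungsten: E = 409.3 GPa, ρ = 19200 kg/m³
  alumina ceramic: E = 381.0 GPa, ρ = 3870 kg/m³
  alumina ceramic: M = 5.04×10⁻³
  borosilicate glass: M = 3.50×10⁻³
  copper: M = 1.22×10⁻³
  tungsten: M = 1.05×10⁻³
Alumina ceramic has the largest M.

alumina ceramic, M = 5.04×10⁻³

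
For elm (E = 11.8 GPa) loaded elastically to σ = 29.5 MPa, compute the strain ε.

ε = σ/E = 29.5 / 11800 = 2.50×10⁻³.

2.50×10⁻³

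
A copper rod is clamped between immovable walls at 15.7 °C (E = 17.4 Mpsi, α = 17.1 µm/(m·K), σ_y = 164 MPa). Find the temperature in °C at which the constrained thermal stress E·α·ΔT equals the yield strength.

E = 17.4 Mpsi = 120.0 GPa.
E·α·ΔT = 164.0 MPa ⇒ ΔT = 164.0 / (120.0×10³ × 17.1×10⁻⁶) = 79.94 K.
T = 15.7 + 79.94 = 95.64 °C.

95.6 °C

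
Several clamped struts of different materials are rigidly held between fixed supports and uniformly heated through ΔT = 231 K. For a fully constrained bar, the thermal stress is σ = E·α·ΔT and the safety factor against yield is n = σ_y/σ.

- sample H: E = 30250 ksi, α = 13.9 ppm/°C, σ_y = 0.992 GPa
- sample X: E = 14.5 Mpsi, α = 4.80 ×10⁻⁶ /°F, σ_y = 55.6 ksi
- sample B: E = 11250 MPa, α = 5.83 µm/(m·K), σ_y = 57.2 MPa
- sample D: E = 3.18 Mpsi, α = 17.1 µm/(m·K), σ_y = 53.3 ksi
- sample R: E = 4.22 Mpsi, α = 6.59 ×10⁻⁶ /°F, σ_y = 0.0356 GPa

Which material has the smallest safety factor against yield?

Converting E to GPa, α to ×10⁻⁶/K, σ_y to MPa, then σ and n for each:
  sample H: E = 208.6, α = 13.9, σ_y = 992.0 → σ = 670 MPa, n = 1.48
  sample X: E = 99.97, α = 8.64, σ_y = 383.3 → σ = 200 MPa, n = 1.92
  sample B: E = 11.25, α = 5.83, σ_y = 57.20 → σ = 15.2 MPa, n = 3.78
  sample D: E = 21.93, α = 17.1, σ_y = 367.5 → σ = 86.6 MPa, n = 4.24
  sample R: E = 29.10, α = 11.9, σ_y = 35.60 → σ = 79.7 MPa, n = 0.447
The minimum is sample R at n = 0.447.

sample R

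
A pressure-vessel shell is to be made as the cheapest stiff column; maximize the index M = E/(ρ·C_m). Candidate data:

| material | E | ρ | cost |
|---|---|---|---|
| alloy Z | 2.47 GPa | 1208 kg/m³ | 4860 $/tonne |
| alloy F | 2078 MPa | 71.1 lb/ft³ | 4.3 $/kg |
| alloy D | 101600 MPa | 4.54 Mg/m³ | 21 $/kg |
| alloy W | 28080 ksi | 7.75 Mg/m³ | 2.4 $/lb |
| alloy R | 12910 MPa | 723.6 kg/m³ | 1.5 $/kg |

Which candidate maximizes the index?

Putting every candidate on a common basis:
  alloy Z: E = 2.470 GPa, ρ = 1208 kg/m³, cost = 4.860 $/kg
  alloy F: E = 2.078 GPa, ρ = 1139 kg/m³, cost = 4.300 $/kg
  alloy D: E = 101.6 GPa, ρ = 4540 kg/m³, cost = 21.00 $/kg
  alloy W: E = 193.6 GPa, ρ = 7750 kg/m³, cost = 5.291 $/kg
  alloy R: E = 12.91 GPa, ρ = 723.6 kg/m³, cost = 1.500 $/kg
  alloy R: M = 11.9 MN·m per $
  alloy W: M = 4.72 MN·m per $
  alloy D: M = 1.07 MN·m per $
  alloy F: M = 0.424 MN·m per $
  alloy Z: M = 0.421 MN·m per $
Alloy R ranks first.

alloy R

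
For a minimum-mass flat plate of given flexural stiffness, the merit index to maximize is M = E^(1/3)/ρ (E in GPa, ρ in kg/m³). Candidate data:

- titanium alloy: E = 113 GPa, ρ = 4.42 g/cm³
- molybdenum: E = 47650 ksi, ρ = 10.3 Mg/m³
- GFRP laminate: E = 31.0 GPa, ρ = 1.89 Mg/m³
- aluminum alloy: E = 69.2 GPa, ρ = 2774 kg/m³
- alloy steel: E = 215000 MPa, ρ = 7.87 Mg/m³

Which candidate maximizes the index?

GFRP laminate

Putting every candidate on a common basis:
  titanium alloy: E = 113.0 GPa, ρ = 4420 kg/m³
  molybdenum: E = 328.5 GPa, ρ = 10300 kg/m³
  GFRP laminate: E = 31.00 GPa, ρ = 1890 kg/m³
  aluminum alloy: E = 69.20 GPa, ρ = 2774 kg/m³
  alloy steel: E = 215.0 GPa, ρ = 7870 kg/m³
  GFRP laminate: M = 1.66×10⁻³
  aluminum alloy: M = 1.48×10⁻³
  titanium alloy: M = 1.09×10⁻³
  alloy steel: M = 0.761×10⁻³
  molybdenum: M = 0.670×10⁻³
The maximum is for GFRP laminate.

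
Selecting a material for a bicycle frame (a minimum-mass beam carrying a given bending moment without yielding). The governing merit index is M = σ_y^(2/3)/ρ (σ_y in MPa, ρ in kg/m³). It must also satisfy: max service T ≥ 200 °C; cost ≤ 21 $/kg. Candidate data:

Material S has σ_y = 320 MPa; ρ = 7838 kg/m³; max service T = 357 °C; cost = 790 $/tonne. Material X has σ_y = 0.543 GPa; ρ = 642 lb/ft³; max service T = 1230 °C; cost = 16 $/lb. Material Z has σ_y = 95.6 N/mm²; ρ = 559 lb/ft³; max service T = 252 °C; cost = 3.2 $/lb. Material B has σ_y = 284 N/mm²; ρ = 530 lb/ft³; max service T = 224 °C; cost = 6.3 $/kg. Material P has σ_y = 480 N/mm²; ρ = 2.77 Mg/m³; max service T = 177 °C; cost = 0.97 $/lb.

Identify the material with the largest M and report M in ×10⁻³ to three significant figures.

material S, M = 5.97×10⁻³

Screen on constraints: max service T ≥ 200 °C; cost ≤ 21 $/kg. Survivors: material S, material Z, material B.
Putting every candidate on a common basis:
  material S: σ_y = 320.0 MPa, ρ = 7838 kg/m³
  material Z: σ_y = 95.60 MPa, ρ = 8954 kg/m³
  material B: σ_y = 284.0 MPa, ρ = 8490 kg/m³
  material S: M = 5.97×10⁻³
  material B: M = 5.09×10⁻³
  material Z: M = 2.33×10⁻³
Material S has the largest M.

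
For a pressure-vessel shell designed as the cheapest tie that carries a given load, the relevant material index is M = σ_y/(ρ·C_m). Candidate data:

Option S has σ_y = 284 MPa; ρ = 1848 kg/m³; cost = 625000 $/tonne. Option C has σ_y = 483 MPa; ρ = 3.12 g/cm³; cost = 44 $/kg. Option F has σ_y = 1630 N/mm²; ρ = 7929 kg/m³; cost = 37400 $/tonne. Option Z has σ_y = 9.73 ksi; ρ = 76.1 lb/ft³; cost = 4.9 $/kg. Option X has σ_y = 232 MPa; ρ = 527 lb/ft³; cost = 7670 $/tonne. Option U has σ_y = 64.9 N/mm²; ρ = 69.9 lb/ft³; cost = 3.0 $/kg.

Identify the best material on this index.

Putting every candidate on a common basis:
  option S: σ_y = 284.0 MPa, ρ = 1848 kg/m³, cost = 625.0 $/kg
  option C: σ_y = 483.0 MPa, ρ = 3120 kg/m³, cost = 44.00 $/kg
  option F: σ_y = 1630 MPa, ρ = 7929 kg/m³, cost = 37.40 $/kg
  option Z: σ_y = 67.09 MPa, ρ = 1219 kg/m³, cost = 4.900 $/kg
  option X: σ_y = 232.0 MPa, ρ = 8442 kg/m³, cost = 7.670 $/kg
  option U: σ_y = 64.90 MPa, ρ = 1120 kg/m³, cost = 3.000 $/kg
  option U: M = 19.3 kN·m per $
  option Z: M = 11.2 kN·m per $
  option F: M = 5.50 kN·m per $
  option X: M = 3.58 kN·m per $
  option C: M = 3.52 kN·m per $
  option S: M = 0.246 kN·m per $
The maximum is for option U.

option U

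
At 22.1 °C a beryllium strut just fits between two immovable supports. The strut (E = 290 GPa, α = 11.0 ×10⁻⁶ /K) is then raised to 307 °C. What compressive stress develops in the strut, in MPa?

909 MPa

ΔT = 284.9 K. Constrained thermal stress σ = E·α·ΔT = 290.0×10³ MPa × 11.0×10⁻⁶ × 284.9 = 909 MPa (compressive).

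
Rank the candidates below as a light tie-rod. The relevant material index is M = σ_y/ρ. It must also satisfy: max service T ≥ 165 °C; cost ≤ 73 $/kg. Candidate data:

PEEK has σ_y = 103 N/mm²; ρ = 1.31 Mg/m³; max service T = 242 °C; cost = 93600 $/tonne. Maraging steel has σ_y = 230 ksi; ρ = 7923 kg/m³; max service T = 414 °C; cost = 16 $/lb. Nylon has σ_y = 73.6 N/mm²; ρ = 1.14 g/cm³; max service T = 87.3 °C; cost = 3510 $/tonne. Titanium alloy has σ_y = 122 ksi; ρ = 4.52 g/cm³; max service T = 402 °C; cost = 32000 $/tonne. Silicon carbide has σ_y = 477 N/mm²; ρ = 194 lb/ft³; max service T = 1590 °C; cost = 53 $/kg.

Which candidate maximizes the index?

Screen on constraints: max service T ≥ 165 °C; cost ≤ 73 $/kg. Survivors: maraging steel, titanium alloy, silicon carbide.
Normalizing units and computing the index:
  maraging steel: σ_y = 1586 MPa, ρ = 7923 kg/m³
  titanium alloy: σ_y = 841.2 MPa, ρ = 4520 kg/m³
  silicon carbide: σ_y = 477.0 MPa, ρ = 3108 kg/m³
  maraging steel: M = 200 kN·m/kg
  titanium alloy: M = 186 kN·m/kg
  silicon carbide: M = 153 kN·m/kg
Maraging steel ranks first.

maraging steel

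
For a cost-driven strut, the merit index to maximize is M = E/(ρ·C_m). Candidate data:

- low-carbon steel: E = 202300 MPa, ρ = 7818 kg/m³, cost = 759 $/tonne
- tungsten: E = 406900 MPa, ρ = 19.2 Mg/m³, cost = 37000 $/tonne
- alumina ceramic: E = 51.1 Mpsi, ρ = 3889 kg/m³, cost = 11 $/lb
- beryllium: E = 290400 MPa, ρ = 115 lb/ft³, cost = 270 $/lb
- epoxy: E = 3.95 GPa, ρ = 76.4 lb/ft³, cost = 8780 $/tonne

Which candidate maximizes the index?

low-carbon steel

After converting to SI:
  low-carbon steel: E = 202.3 GPa, ρ = 7818 kg/m³, cost = 0.7590 $/kg
  tungsten: E = 406.9 GPa, ρ = 19200 kg/m³, cost = 37.00 $/kg
  alumina ceramic: E = 352.3 GPa, ρ = 3889 kg/m³, cost = 24.25 $/kg
  beryllium: E = 290.4 GPa, ρ = 1842 kg/m³, cost = 595.2 $/kg
  epoxy: E = 3.950 GPa, ρ = 1224 kg/m³, cost = 8.780 $/kg
  low-carbon steel: M = 34.1 MN·m per $
  alumina ceramic: M = 3.74 MN·m per $
  tungsten: M = 0.573 MN·m per $
  epoxy: M = 0.368 MN·m per $
  beryllium: M = 0.265 MN·m per $
Low-carbon steel ranks first.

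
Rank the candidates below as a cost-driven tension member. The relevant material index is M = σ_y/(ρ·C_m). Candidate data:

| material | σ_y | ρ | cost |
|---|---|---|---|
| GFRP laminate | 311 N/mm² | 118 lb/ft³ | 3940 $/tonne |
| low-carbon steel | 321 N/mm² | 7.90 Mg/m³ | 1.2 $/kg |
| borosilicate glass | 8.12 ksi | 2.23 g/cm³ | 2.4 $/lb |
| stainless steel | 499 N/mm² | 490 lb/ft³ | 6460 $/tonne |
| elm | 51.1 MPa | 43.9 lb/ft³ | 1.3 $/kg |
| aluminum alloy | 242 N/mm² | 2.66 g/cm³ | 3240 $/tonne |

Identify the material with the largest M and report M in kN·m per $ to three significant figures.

elm, M = 55.9 kN·m per $

Normalizing units and computing the index:
  GFRP laminate: σ_y = 311.0 MPa, ρ = 1890 kg/m³, cost = 3.940 $/kg
  low-carbon steel: σ_y = 321.0 MPa, ρ = 7900 kg/m³, cost = 1.200 $/kg
  borosilicate glass: σ_y = 55.99 MPa, ρ = 2230 kg/m³, cost = 5.291 $/kg
  stainless steel: σ_y = 499.0 MPa, ρ = 7849 kg/m³, cost = 6.460 $/kg
  elm: σ_y = 51.10 MPa, ρ = 703.2 kg/m³, cost = 1.300 $/kg
  aluminum alloy: σ_y = 242.0 MPa, ρ = 2660 kg/m³, cost = 3.240 $/kg
  elm: M = 55.9 kN·m per $
  GFRP laminate: M = 41.8 kN·m per $
  low-carbon steel: M = 33.9 kN·m per $
  aluminum alloy: M = 28.1 kN·m per $
  stainless steel: M = 9.84 kN·m per $
  borosilicate glass: M = 4.74 kN·m per $
Elm has the largest M.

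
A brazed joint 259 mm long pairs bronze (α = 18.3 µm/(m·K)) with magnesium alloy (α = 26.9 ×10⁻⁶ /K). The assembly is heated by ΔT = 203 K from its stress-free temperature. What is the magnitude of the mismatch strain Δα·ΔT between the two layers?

1.75×10⁻³

Δα = |18.3 − 26.9|×10⁻⁶/K = 8.60×10⁻⁶/K.
Mismatch strain = Δα·ΔT = 8.60×10⁻⁶ × 203.0 = 1.75×10⁻³.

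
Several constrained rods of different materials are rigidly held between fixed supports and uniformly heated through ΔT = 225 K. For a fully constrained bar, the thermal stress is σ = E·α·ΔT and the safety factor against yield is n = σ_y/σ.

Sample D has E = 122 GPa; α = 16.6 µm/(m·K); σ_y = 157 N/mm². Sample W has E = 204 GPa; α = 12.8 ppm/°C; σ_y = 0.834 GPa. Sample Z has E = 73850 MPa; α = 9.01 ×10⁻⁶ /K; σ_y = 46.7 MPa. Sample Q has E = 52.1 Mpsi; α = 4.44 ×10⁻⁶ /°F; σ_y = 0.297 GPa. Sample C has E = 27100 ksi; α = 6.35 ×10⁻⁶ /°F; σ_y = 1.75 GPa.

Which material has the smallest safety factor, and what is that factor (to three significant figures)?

In consistent units (E in GPa, α in ×10⁻⁶/K, σ_y in MPa):
  sample D: E = 122.0, α = 16.6, σ_y = 157.0 → σ = 456 MPa, n = 0.345
  sample W: E = 204.0, α = 12.8, σ_y = 834.0 → σ = 588 MPa, n = 1.42
  sample Z: E = 73.85, α = 9.01, σ_y = 46.70 → σ = 150 MPa, n = 0.312
  sample Q: E = 359.2, α = 7.99, σ_y = 297.0 → σ = 646 MPa, n = 0.460
  sample C: E = 186.8, α = 11.4, σ_y = 1750 → σ = 481 MPa, n = 3.64
Smallest n: sample Z with n = 0.312.

sample Z, n = 0.312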